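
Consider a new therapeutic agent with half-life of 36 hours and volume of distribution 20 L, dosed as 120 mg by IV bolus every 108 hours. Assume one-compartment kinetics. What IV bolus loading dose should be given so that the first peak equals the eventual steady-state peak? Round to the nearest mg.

137 mg

f = (1/2)^(108/36) ≈ 0.125000; accumulation ratio R = 1/(1−f) ≈ 1.14286.
Loading dose to hit Cmax,ss on first dose: D_load = D_maint·R ≈ 120 × 1.14286 ≈ 137.14 mg.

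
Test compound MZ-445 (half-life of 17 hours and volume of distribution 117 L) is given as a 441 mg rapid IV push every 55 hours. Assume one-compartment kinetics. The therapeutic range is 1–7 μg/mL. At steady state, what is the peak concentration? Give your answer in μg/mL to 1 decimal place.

4.2 μg/mL

τ/t½ = 55/17 ≈ 3.2353, so fraction remaining f = (1/2)^(55/17) ≈ 0.1062.
Accumulation ratio R = 1/(1 − f) ≈ 1/0.8938 ≈ 1.1188.
Each bolus raises the concentration by D/Vd = 441/117 ≈ 3.769 μg/mL.
Cmax,ss = C₀/(1 − f) ≈ 3.769/0.8938 ≈ 4.217 μg/mL.
Peak 4.2 μg/mL vs MTC 7 μg/mL: below toxic threshold.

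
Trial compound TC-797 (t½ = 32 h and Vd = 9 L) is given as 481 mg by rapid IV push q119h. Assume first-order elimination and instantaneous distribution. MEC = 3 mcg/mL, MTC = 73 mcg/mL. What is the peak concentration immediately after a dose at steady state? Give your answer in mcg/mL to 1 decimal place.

57.8 mcg/mL

τ/t½ = 119/32 ≈ 3.7188, so fraction remaining f = (1/2)^(119/32) ≈ 0.0760.
Accumulation ratio R = 1/(1 − f) ≈ 1/0.9240 ≈ 1.0823.
Each bolus raises the concentration by D/Vd = 481/9 ≈ 53.444 mcg/mL.
Cmax,ss = C₀/(1 − f) ≈ 53.444/0.9240 ≈ 57.840 mcg/mL.
Peak 57.8 mcg/mL vs MTC 73 mcg/mL: below toxic threshold.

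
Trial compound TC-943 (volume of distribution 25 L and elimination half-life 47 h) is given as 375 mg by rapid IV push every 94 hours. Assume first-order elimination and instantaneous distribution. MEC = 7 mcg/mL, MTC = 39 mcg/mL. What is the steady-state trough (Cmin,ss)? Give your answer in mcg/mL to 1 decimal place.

The dosing interval is 2 half-lives, so f = 2^(−2) = 0.25.
At steady state, R = 1/(1 − 0.25) = 4/3.
Single-dose peak C₀ = D/Vd = 375/25 = 15 mcg/mL.
Steady-state peak Cmax,ss = C₀·R = 15 × 4/3 ≈ 20.000 mcg/mL.
Steady-state trough Cmin,ss = Cmax,ss·f ≈ 20.000 × 0.25 ≈ 5.000 mcg/mL.
Trough 5.0 mcg/mL vs MEC 7 mcg/mL: subtherapeutic.

5.0 mcg/mL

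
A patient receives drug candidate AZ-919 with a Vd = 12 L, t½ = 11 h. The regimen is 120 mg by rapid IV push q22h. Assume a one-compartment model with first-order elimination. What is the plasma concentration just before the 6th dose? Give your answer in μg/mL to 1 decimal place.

3.3 μg/mL

f = (1/2)^(τ/t½) = (1/2)^(22/11) ≈ 0.2500.
C₀ = D/Vd = 120/12 ≈ 10.000 μg/mL.
Before the 6th dose, 5 doses have been given. Superposition: Cmin = C₀·(f + f² + … + f^5).
≈ 10.000 × (0.2500 + 0.0625 + 0.0156 + 0.0039 + 0.0010) ≈ 10.000 × 0.3330 ≈ 3.330 μg/mL.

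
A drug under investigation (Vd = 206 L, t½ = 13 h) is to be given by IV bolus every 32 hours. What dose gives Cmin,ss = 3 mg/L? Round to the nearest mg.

τ/t½ = 32/13 ≈ 2.4615, so f = (1/2)^(32/13) ≈ 0.181553.
Cmin,ss = (D/Vd)·f/(1−f), so D = Cmin,ss·Vd·(1−f)/f.
D = 3 × 206 × (1−f)/f ≈ 3 × 206 × 4.50803 ≈ 2785.96 mg.

2786 mg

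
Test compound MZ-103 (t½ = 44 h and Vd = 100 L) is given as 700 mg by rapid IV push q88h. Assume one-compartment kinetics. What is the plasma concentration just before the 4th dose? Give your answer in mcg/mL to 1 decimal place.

f = (1/2)^(τ/t½) = (1/2)^(88/44) ≈ 0.2500.
C₀ = D/Vd = 700/100 ≈ 7.000 mcg/mL.
Before the 4th dose, 3 doses have been given. Superposition: Cmin = C₀·(f + f² + … + f^3).
≈ 7.000 × (0.2500 + 0.0625 + 0.0156) ≈ 7.000 × 0.3281 ≈ 2.297 mcg/mL.

2.3 mcg/mL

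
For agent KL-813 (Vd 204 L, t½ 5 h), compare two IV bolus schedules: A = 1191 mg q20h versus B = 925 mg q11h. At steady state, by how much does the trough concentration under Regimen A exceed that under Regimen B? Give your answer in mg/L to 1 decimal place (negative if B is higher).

-0.9 mg/L

Regimen A: f = (1/2)^(20/5) ≈ 0.0625; Cmin,ss = (1191/204)·f/(1−f) ≈ 0.389 mg/L.
Regimen B: f = (1/2)^(11/5) ≈ 0.2176; Cmin,ss = (925/204)·f/(1−f) ≈ 1.261 mg/L.
Difference ≈ 0.389 − 1.261 ≈ -0.872 mg/L.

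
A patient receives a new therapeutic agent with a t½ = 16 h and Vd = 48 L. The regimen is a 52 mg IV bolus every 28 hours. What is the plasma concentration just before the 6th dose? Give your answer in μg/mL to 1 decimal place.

0.5 μg/mL

f = (1/2)^(τ/t½) = (1/2)^(28/16) ≈ 0.2973.
C₀ = D/Vd = 52/48 ≈ 1.083 μg/mL.
Before the 6th dose, 5 doses have been given. Superposition: Cmin = C₀·(f + f² + … + f^5).
≈ 1.083 × (0.2973 + 0.0884 + 0.0263 + 0.0078 + 0.0023) ≈ 1.083 × 0.4221 ≈ 0.457 μg/mL.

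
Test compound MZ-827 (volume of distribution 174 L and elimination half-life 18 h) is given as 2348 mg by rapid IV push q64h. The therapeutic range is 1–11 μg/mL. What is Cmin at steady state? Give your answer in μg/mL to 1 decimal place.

1.3 μg/mL

Over one 64-h interval, 64/18 ≈ 3.5556 half-lives elapse, leaving f ≈ 0.0850 of each dose.
Accumulation ratio R = 1/(1 − f) ≈ 1/0.9150 ≈ 1.0929.
Single-dose peak C₀ = D/Vd = 2348/174 ≈ 13.494 μg/mL.
Steady-state peak Cmax,ss = C₀·R ≈ 13.494 × 1.0929 ≈ 14.748 μg/mL.
One interval later, Cmin,ss = Cmax,ss·e^(−kτ) ≈ 14.748 × 0.0850 ≈ 1.254 μg/mL.
Trough 1.3 μg/mL vs MEC 1 μg/mL: adequate.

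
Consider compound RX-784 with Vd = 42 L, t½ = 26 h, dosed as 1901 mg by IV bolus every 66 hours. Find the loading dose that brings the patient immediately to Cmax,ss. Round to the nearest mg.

f = (1/2)^(66/26) ≈ 0.172126; accumulation ratio R = 1/(1−f) ≈ 1.20791.
Loading dose to hit Cmax,ss on first dose: D_load = D_maint·R ≈ 1901 × 1.20791 ≈ 2296.24 mg.

2296 mg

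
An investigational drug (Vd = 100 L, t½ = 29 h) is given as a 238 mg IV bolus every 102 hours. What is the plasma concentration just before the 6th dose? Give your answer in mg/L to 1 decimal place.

0.2 mg/L

f = (1/2)^(τ/t½) = (1/2)^(102/29) ≈ 0.0873.
C₀ = D/Vd = 238/100 ≈ 2.380 mg/L.
Before the 6th dose, 5 doses have been given. Superposition: Cmin = C₀·(f + f² + … + f^5).
≈ 2.380 × (0.0873 + 0.0076 + 0.0007 + 0.0001 + 0.0000) ≈ 2.380 × 0.0957 ≈ 0.228 mg/L.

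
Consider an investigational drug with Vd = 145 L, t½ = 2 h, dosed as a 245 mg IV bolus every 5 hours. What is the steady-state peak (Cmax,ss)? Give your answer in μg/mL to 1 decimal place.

2.1 μg/mL

τ/t½ = 5/2 ≈ 2.5, so fraction remaining f = (1/2)^(5/2) ≈ 0.1768.
At steady state, accumulation factor R = 1/(1 − e^(−kτ)) ≈ 1.2148.
Each bolus raises the concentration by D/Vd = 245/145 ≈ 1.690 μg/mL.
Steady-state peak Cmax,ss = C₀·R ≈ 1.690 × 1.2148 ≈ 2.053 μg/mL.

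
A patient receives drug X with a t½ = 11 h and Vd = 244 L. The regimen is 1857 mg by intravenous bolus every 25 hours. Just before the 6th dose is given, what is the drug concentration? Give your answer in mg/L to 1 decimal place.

f = (1/2)^(τ/t½) = (1/2)^(25/11) ≈ 0.2069.
C₀ = D/Vd = 1857/244 ≈ 7.611 mg/L.
Before the 6th dose, 5 doses have been given. Superposition: Cmin = C₀·(f + f² + … + f^5).
≈ 7.611 × (0.2069 + 0.0428 + 0.0089 + 0.0018 + 0.0004) ≈ 7.611 × 0.2608 ≈ 1.985 mg/L.

2.0 mg/L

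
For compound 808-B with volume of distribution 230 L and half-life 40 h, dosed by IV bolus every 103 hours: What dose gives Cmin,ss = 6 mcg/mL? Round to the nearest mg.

6843 mg

τ/t½ = 103/40 ≈ 2.575, so f = (1/2)^(103/40) ≈ 0.167822.
Cmin,ss = (D/Vd)·f/(1−f), so D = Cmin,ss·Vd·(1−f)/f.
D = 6 × 230 × (1−f)/f ≈ 6 × 230 × 4.95869 ≈ 6842.99 mg.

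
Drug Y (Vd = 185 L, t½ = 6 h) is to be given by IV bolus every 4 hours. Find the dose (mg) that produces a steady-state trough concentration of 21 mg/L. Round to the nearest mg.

2282 mg

τ/t½ = 4/6 ≈ 0.66667, so f = (1/2)^(4/6) ≈ 0.629961.
Cmin,ss = (D/Vd)·f/(1−f), so D = Cmin,ss·Vd·(1−f)/f.
D = 21 × 185 × (1−f)/f ≈ 21 × 185 × 0.58740 ≈ 2282.05 mg.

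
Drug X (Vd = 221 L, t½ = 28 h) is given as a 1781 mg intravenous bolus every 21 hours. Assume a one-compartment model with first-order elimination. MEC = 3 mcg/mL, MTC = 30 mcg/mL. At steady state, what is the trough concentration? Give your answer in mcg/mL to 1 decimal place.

k = ln2/t½ = ln2/28 ≈ 0.024755 h⁻¹; fraction remaining f = e^(−kτ) = e^(−0.024755×21) ≈ 0.5946.
Accumulation ratio R = 1/(1 − f) ≈ 1/0.4054 ≈ 2.4667.
Each bolus raises the concentration by D/Vd = 1781/221 ≈ 8.059 mcg/mL.
Cmax,ss = C₀/(1 − f) ≈ 8.059/0.4054 ≈ 19.879 mcg/mL.
Steady-state trough Cmin,ss = Cmax,ss·f ≈ 19.879 × 0.5946 ≈ 11.820 mcg/mL.
Trough 11.8 mcg/mL vs MEC 3 mcg/mL: adequate.

11.8 mcg/mL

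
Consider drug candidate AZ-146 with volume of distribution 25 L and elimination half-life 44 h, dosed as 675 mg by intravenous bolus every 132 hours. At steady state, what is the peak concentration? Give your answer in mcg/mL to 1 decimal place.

The dosing interval is 3 half-lives, so f = 2^(−3) = 0.125.
Accumulation ratio R = 1/(1 − f) = 1/0.875 = 8/7.
Single-dose peak C₀ = D/Vd = 675/25 = 27 mcg/mL.
Steady-state peak Cmax,ss = C₀·R = 27 × 8/7 ≈ 30.857 mcg/mL.

30.9 mcg/mL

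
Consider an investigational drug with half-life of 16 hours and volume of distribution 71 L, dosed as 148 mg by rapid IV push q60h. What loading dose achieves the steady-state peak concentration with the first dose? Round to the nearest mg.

f = (1/2)^(60/16) ≈ 0.074325; accumulation ratio R = 1/(1−f) ≈ 1.08029.
Loading dose to hit Cmax,ss on first dose: D_load = D_maint·R ≈ 148 × 1.08029 ≈ 159.88 mg.

160 mg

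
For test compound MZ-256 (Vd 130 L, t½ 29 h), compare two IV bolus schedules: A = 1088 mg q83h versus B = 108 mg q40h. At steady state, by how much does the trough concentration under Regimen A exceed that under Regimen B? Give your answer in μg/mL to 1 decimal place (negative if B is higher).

Regimen A: f = (1/2)^(83/29) ≈ 0.1375; Cmin,ss = (1088/130)·f/(1−f) ≈ 1.334 μg/mL.
Regimen B: f = (1/2)^(40/29) ≈ 0.3844; Cmin,ss = (108/130)·f/(1−f) ≈ 0.519 μg/mL.
Difference ≈ 1.334 − 0.519 ≈ 0.815 μg/mL.

0.8 μg/mL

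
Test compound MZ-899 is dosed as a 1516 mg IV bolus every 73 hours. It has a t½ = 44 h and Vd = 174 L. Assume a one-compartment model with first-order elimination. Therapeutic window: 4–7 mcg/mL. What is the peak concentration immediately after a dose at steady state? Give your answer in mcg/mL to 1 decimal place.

12.7 mcg/mL

Over one 73-h interval, 73/44 ≈ 1.6591 half-lives elapse, leaving f ≈ 0.3166 of each dose.
At steady state, accumulation factor R = 1/(1 − e^(−kτ)) ≈ 1.4633.
Single-dose peak C₀ = D/Vd = 1516/174 ≈ 8.713 mcg/mL.
Cmax,ss = C₀/(1 − f) ≈ 8.713/0.6834 ≈ 12.749 mcg/mL.
Peak 12.7 mcg/mL vs MTC 7 mcg/mL: exceeds toxic threshold.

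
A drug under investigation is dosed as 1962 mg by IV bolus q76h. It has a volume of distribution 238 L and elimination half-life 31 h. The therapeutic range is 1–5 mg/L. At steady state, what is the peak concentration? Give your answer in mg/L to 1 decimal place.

10.1 mg/L

τ/t½ = 76/31 ≈ 2.4516, so fraction remaining f = (1/2)^(76/31) ≈ 0.1828.
Accumulation ratio R = 1/(1 − f) ≈ 1/0.8172 ≈ 1.2237.
Each bolus raises the concentration by D/Vd = 1962/238 ≈ 8.244 mg/L.
Steady-state peak Cmax,ss = C₀·R ≈ 8.244 × 1.2237 ≈ 10.088 mg/L.
Peak 10.1 mg/L vs MTC 5 mg/L: exceeds toxic threshold.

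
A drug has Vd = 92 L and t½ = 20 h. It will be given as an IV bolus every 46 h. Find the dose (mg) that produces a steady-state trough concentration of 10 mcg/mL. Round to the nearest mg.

3611 mg

τ/t½ = 46/20 ≈ 2.3, so f = (1/2)^(46/20) ≈ 0.203063.
Cmin,ss = (D/Vd)·f/(1−f), so D = Cmin,ss·Vd·(1−f)/f.
D = 10 × 92 × (1−f)/f ≈ 10 × 92 × 3.92458 ≈ 3610.61 mg.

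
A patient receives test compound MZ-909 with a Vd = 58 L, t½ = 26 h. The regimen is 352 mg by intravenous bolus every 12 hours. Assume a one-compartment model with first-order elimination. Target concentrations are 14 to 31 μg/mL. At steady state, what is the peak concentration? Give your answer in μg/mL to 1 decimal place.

22.2 μg/mL

k = ln2/t½ = ln2/26 ≈ 0.026660 h⁻¹; fraction remaining f = e^(−kτ) = e^(−0.026660×12) ≈ 0.7262.
At steady state, accumulation factor R = 1/(1 − e^(−kτ)) ≈ 3.6523.
Single-dose peak C₀ = D/Vd = 352/58 ≈ 6.069 μg/mL.
Steady-state peak Cmax,ss = C₀·R ≈ 6.069 × 3.6523 ≈ 22.166 μg/mL.
Peak 22.2 μg/mL vs MTC 31 μg/mL: below toxic threshold.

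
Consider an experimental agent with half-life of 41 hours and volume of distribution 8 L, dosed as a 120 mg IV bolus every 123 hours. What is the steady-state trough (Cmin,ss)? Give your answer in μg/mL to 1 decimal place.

τ = 123 h = 3 half-lives, so f = (1/2)^3 = 0.125.
Accumulation ratio R = 1/(1 − f) = 1/0.875 = 8/7.
Single-dose peak C₀ = D/Vd = 120/8 = 15 μg/mL.
Steady-state peak Cmax,ss = C₀·R = 15 × 8/7 ≈ 17.143 μg/mL.
Steady-state trough Cmin,ss = Cmax,ss·f ≈ 17.143 × 0.125 ≈ 2.143 μg/mL.

2.1 μg/mL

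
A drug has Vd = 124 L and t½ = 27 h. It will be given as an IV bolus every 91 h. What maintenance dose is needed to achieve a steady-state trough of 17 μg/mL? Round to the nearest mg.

19692 mg

τ/t½ = 91/27 ≈ 3.3704, so f = (1/2)^(91/27) ≈ 0.096698.
Cmin,ss = (D/Vd)·f/(1−f), so D = Cmin,ss·Vd·(1−f)/f.
D = 17 × 124 × (1−f)/f ≈ 17 × 124 × 9.34148 ≈ 19691.84 mg.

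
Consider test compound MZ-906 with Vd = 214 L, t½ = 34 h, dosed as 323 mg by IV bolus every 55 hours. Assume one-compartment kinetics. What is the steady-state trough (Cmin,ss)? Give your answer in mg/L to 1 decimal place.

0.7 mg/L

Over one 55-h interval, 55/34 ≈ 1.6176 half-lives elapse, leaving f ≈ 0.3259 of each dose.
At steady state, accumulation factor R = 1/(1 − e^(−kτ)) ≈ 1.4835.
Single-dose peak C₀ = D/Vd = 323/214 ≈ 1.509 mg/L.
Cmax,ss = C₀/(1 − f) ≈ 1.509/0.6741 ≈ 2.239 mg/L.
One interval later, Cmin,ss = Cmax,ss·e^(−kτ) ≈ 2.239 × 0.3259 ≈ 0.730 mg/L.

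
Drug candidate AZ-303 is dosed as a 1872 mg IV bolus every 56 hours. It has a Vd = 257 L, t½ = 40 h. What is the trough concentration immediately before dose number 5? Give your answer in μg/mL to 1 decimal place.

4.4 μg/mL

f = (1/2)^(τ/t½) = (1/2)^(56/40) ≈ 0.3789.
C₀ = D/Vd = 1872/257 ≈ 7.284 μg/mL.
Before the 5th dose, 4 doses have been given. Superposition: Cmin = C₀·(f + f² + … + f^4).
≈ 7.284 × (0.3789 + 0.1436 + 0.0544 + 0.0206) ≈ 7.284 × 0.5975 ≈ 4.352 μg/mL.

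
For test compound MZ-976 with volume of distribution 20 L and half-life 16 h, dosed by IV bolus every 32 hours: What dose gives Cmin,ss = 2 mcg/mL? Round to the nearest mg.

τ/t½ = 32/16 ≈ 2, so f = (1/2)^(32/16) ≈ 0.250000.
Cmin,ss = (D/Vd)·f/(1−f), so D = Cmin,ss·Vd·(1−f)/f.
D = 2 × 20 × (1−f)/f ≈ 2 × 20 × 3.00000 ≈ 120.00 mg.

120 mg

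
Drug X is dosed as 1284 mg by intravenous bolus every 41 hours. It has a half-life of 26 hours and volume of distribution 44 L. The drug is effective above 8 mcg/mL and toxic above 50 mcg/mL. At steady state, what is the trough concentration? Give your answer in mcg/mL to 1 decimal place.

14.7 mcg/mL

k = ln2/t½ = ln2/26 ≈ 0.026660 h⁻¹; fraction remaining f = e^(−kτ) = e^(−0.026660×41) ≈ 0.3352.
At steady state, accumulation factor R = 1/(1 − e^(−kτ)) ≈ 1.5042.
Single-dose peak C₀ = D/Vd = 1284/44 ≈ 29.182 mcg/mL.
Cmax,ss = C₀/(1 − f) ≈ 29.182/0.6648 ≈ 43.896 mcg/mL.
One interval later, Cmin,ss = Cmax,ss·e^(−kτ) ≈ 43.896 × 0.3352 ≈ 14.714 mcg/mL.
Trough 14.7 mcg/mL vs MEC 8 mcg/mL: adequate.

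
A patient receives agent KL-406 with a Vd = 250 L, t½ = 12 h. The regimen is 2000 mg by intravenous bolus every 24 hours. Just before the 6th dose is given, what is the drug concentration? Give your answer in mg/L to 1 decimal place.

f = (1/2)^(τ/t½) = (1/2)^(24/12) ≈ 0.2500.
C₀ = D/Vd = 2000/250 ≈ 8.000 mg/L.
Before the 6th dose, 5 doses have been given. Superposition: Cmin = C₀·(f + f² + … + f^5).
≈ 8.000 × (0.2500 + 0.0625 + 0.0156 + 0.0039 + 0.0010) ≈ 8.000 × 0.3330 ≈ 2.664 mg/L.

2.7 mg/L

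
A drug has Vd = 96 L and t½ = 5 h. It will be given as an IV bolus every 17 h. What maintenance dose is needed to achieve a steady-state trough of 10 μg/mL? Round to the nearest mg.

9174 mg

τ/t½ = 17/5 ≈ 3.4, so f = (1/2)^(17/5) ≈ 0.094732.
Cmin,ss = (D/Vd)·f/(1−f), so D = Cmin,ss·Vd·(1−f)/f.
D = 10 × 96 × (1−f)/f ≈ 10 × 96 × 9.55610 ≈ 9173.86 mg.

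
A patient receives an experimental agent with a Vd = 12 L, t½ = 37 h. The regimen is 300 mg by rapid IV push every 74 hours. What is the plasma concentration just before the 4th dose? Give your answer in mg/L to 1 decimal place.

f = (1/2)^(τ/t½) = (1/2)^(74/37) ≈ 0.2500.
C₀ = D/Vd = 300/12 ≈ 25.000 mg/L.
Before the 4th dose, 3 doses have been given. Superposition: Cmin = C₀·(f + f² + … + f^3).
≈ 25.000 × (0.2500 + 0.0625 + 0.0156) ≈ 25.000 × 0.3281 ≈ 8.203 mg/L.

8.2 mg/L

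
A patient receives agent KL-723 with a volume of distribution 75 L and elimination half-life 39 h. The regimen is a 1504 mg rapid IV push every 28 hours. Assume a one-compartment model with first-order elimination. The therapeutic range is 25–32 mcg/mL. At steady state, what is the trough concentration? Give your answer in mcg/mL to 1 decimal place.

31.1 mcg/mL

Over one 28-h interval, 28/39 ≈ 0.71795 half-lives elapse, leaving f ≈ 0.6080 of each dose.
At steady state, accumulation factor R = 1/(1 − e^(−kτ)) ≈ 2.5510.
Each bolus raises the concentration by D/Vd = 1504/75 ≈ 20.053 mcg/mL.
Steady-state peak Cmax,ss = C₀·R ≈ 20.053 × 2.5510 ≈ 51.155 mcg/mL.
One interval later, Cmin,ss = Cmax,ss·e^(−kτ) ≈ 51.155 × 0.6080 ≈ 31.102 mcg/mL.
Trough 31.1 mcg/mL vs MEC 25 mcg/mL: adequate.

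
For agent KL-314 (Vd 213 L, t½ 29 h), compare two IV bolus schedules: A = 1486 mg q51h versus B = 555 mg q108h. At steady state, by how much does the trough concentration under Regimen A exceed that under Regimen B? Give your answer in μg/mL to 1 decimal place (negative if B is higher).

Regimen A: f = (1/2)^(51/29) ≈ 0.2955; Cmin,ss = (1486/213)·f/(1−f) ≈ 2.926 μg/mL.
Regimen B: f = (1/2)^(108/29) ≈ 0.0757; Cmin,ss = (555/213)·f/(1−f) ≈ 0.213 μg/mL.
Difference ≈ 2.926 − 0.213 ≈ 2.713 μg/mL.

2.7 μg/mL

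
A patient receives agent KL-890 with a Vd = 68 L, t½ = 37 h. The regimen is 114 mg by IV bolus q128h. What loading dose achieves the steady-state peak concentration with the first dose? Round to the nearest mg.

f = (1/2)^(128/37) ≈ 0.090907; accumulation ratio R = 1/(1−f) ≈ 1.10000.
Loading dose to hit Cmax,ss on first dose: D_load = D_maint·R ≈ 114 × 1.10000 ≈ 125.40 mg.

125 mg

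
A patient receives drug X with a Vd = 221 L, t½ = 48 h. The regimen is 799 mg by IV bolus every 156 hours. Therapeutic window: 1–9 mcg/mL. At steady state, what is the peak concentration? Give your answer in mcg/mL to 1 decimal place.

4.0 mcg/mL

k = ln2/t½ = ln2/48 ≈ 0.014441 h⁻¹; fraction remaining f = e^(−kτ) = e^(−0.014441×156) ≈ 0.1051.
At steady state, accumulation factor R = 1/(1 − e^(−kτ)) ≈ 1.1174.
Single-dose peak C₀ = D/Vd = 799/221 ≈ 3.615 mcg/mL.
Steady-state peak Cmax,ss = C₀·R ≈ 3.615 × 1.1174 ≈ 4.039 mcg/mL.
Peak 4.0 mcg/mL vs MTC 9 mcg/mL: below toxic threshold.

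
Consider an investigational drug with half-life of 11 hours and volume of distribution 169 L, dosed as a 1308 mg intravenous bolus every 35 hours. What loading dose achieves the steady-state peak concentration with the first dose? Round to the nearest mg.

f = (1/2)^(35/11) ≈ 0.110199; accumulation ratio R = 1/(1−f) ≈ 1.12385.
Loading dose to hit Cmax,ss on first dose: D_load = D_maint·R ≈ 1308 × 1.12385 ≈ 1470.00 mg.

1470 mg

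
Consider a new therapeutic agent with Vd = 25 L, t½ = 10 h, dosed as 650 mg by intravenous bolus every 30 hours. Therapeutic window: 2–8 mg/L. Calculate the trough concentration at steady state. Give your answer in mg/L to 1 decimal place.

3.7 mg/L

The dosing interval is 3 half-lives, so f = 2^(−3) = 0.125.
At steady state, R = 1/(1 − 0.125) = 8/7.
Single-dose peak C₀ = D/Vd = 650/25 = 26 mg/L.
Steady-state peak Cmax,ss = C₀·R = 26 × 8/7 ≈ 29.714 mg/L.
Steady-state trough Cmin,ss = Cmax,ss·f ≈ 29.714 × 0.125 ≈ 3.714 mg/L.
Trough 3.7 mg/L vs MEC 2 mg/L: adequate.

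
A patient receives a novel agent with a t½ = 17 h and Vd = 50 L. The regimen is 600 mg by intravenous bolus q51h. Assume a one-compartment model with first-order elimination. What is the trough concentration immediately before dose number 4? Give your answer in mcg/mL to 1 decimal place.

1.7 mcg/mL

f = (1/2)^(τ/t½) = (1/2)^(51/17) ≈ 0.1250.
C₀ = D/Vd = 600/50 ≈ 12.000 mcg/mL.
Before the 4th dose, 3 doses have been given. Superposition: Cmin = C₀·(f + f² + … + f^3).
≈ 12.000 × (0.1250 + 0.0156 + 0.0020) ≈ 12.000 × 0.1426 ≈ 1.711 mcg/mL.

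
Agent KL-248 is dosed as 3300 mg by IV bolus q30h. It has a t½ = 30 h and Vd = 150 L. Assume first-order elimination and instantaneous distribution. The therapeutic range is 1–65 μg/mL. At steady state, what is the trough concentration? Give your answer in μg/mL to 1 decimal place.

22.0 μg/mL

The dosing interval is 1 half-life, so f = 2^(−1) = 0.5.
Accumulation ratio R = 1/(1 − f) = 1/0.5 = 2/1.
Single-dose peak C₀ = D/Vd = 3300/150 = 22 μg/mL.
Steady-state peak Cmax,ss = C₀·R = 22 × 2/1 ≈ 44.000 μg/mL.
Steady-state trough Cmin,ss = Cmax,ss·f ≈ 44.000 × 0.5 ≈ 22.000 μg/mL.
Trough 22.0 μg/mL vs MEC 1 μg/mL: adequate.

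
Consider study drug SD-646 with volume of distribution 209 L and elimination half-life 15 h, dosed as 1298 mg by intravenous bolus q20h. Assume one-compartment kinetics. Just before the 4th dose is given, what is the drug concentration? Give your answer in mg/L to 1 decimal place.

f = (1/2)^(τ/t½) = (1/2)^(20/15) ≈ 0.3969.
C₀ = D/Vd = 1298/209 ≈ 6.211 mg/L.
Before the 4th dose, 3 doses have been given. Superposition: Cmin = C₀·(f + f² + … + f^3).
≈ 6.211 × (0.3969 + 0.1575 + 0.0625) ≈ 6.211 × 0.6169 ≈ 3.832 mg/L.

3.8 mg/L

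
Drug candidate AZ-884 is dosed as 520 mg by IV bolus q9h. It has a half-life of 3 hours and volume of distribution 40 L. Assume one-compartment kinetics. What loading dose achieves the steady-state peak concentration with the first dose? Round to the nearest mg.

f = (1/2)^(9/3) ≈ 0.125000; accumulation ratio R = 1/(1−f) ≈ 1.14286.
Loading dose to hit Cmax,ss on first dose: D_load = D_maint·R ≈ 520 × 1.14286 ≈ 594.29 mg.

594 mg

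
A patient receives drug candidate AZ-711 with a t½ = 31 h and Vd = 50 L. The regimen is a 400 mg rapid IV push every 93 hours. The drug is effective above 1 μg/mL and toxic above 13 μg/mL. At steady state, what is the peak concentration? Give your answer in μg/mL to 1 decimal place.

9.1 μg/mL

τ = 93 h = 3 half-lives, so f = (1/2)^3 = 0.125.
Accumulation ratio R = 1/(1 − f) = 1/0.875 = 8/7.
Single-dose peak C₀ = D/Vd = 400/50 = 8 μg/mL.
Steady-state peak Cmax,ss = C₀·R = 8 × 8/7 ≈ 9.143 μg/mL.
Peak 9.1 μg/mL vs MTC 13 μg/mL: below toxic threshold.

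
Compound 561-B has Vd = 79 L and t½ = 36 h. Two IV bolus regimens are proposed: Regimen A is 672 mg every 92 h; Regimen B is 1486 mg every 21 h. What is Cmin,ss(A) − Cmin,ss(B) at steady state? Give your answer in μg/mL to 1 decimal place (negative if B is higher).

Regimen A: f = (1/2)^(92/36) ≈ 0.1701; Cmin,ss = (672/79)·f/(1−f) ≈ 1.743 μg/mL.
Regimen B: f = (1/2)^(21/36) ≈ 0.6674; Cmin,ss = (1486/79)·f/(1−f) ≈ 37.745 μg/mL.
Difference ≈ 1.743 − 37.745 ≈ -36.002 μg/mL.

-36.0 μg/mL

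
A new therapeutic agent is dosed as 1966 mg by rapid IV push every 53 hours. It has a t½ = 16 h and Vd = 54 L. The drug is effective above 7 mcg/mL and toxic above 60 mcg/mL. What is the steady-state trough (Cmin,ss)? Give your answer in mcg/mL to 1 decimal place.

4.1 mcg/mL

k = ln2/t½ = ln2/16 ≈ 0.043322 h⁻¹; fraction remaining f = e^(−kτ) = e^(−0.043322×53) ≈ 0.1007.
Each bolus raises the concentration by D/Vd = 1966/54 ≈ 36.407 mcg/mL.
Steady-state trough Cmin,ss = C₀·f/(1−f) ≈ 36.407 × 0.1007/0.8993 ≈ 4.077 mcg/mL.
Trough 4.1 mcg/mL vs MEC 7 mcg/mL: subtherapeutic.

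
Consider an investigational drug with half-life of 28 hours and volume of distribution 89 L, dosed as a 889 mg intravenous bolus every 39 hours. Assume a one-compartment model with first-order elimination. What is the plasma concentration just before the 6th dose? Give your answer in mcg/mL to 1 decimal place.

f = (1/2)^(τ/t½) = (1/2)^(39/28) ≈ 0.3808.
C₀ = D/Vd = 889/89 ≈ 9.989 mcg/mL.
Before the 6th dose, 5 doses have been given. Superposition: Cmin = C₀·(f + f² + … + f^5).
≈ 9.989 × (0.3808 + 0.1450 + 0.0552 + 0.0210 + 0.0080) ≈ 9.989 × 0.6100 ≈ 6.093 mcg/mL.

6.1 mcg/mL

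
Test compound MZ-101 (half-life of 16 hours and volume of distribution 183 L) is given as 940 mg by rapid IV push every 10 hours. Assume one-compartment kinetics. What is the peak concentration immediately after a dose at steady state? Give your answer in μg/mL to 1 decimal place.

τ/t½ = 10/16 ≈ 0.625, so fraction remaining f = (1/2)^(10/16) ≈ 0.6484.
Accumulation ratio R = 1/(1 − f) ≈ 1/0.3516 ≈ 2.8441.
Each bolus raises the concentration by D/Vd = 940/183 ≈ 5.137 μg/mL.
Cmax,ss = C₀/(1 − f) ≈ 5.137/0.3516 ≈ 14.610 μg/mL.

14.6 μg/mL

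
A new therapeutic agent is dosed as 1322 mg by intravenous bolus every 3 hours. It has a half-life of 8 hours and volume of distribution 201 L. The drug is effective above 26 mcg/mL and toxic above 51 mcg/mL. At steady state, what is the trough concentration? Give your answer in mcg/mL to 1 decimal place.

22.2 mcg/mL

k = ln2/t½ = ln2/8 ≈ 0.086643 h⁻¹; fraction remaining f = e^(−kτ) = e^(−0.086643×3) ≈ 0.7711.
Single-dose peak C₀ = D/Vd = 1322/201 ≈ 6.577 mcg/mL.
Steady-state trough Cmin,ss = C₀·f/(1−f) ≈ 6.577 × 0.7711/0.2289 ≈ 22.156 mcg/mL.
Trough 22.2 mcg/mL vs MEC 26 mcg/mL: subtherapeutic.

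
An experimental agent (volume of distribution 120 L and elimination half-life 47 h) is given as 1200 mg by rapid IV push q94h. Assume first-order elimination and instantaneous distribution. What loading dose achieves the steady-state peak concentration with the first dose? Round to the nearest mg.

1600 mg

f = (1/2)^(94/47) ≈ 0.250000; accumulation ratio R = 1/(1−f) ≈ 1.33333.
Loading dose to hit Cmax,ss on first dose: D_load = D_maint·R ≈ 1200 × 1.33333 ≈ 1600.00 mg.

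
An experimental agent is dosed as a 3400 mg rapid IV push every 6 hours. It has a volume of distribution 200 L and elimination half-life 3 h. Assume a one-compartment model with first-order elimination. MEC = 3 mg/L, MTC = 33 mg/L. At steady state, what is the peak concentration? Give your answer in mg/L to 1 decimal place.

The dosing interval is 2 half-lives, so f = 2^(−2) = 0.25.
At steady state, R = 1/(1 − 0.25) = 4/3.
Single-dose peak C₀ = D/Vd = 3400/200 = 17 mg/L.
Steady-state peak Cmax,ss = C₀·R = 17 × 4/3 ≈ 22.667 mg/L.
Peak 22.7 mg/L vs MTC 33 mg/L: below toxic threshold.

22.7 mg/L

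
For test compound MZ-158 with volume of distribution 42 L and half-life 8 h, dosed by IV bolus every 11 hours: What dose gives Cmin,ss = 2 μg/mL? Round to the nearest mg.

134 mg

τ/t½ = 11/8 ≈ 1.375, so f = (1/2)^(11/8) ≈ 0.385553.
Cmin,ss = (D/Vd)·f/(1−f), so D = Cmin,ss·Vd·(1−f)/f.
D = 2 × 42 × (1−f)/f ≈ 2 × 42 × 1.59368 ≈ 133.87 mg.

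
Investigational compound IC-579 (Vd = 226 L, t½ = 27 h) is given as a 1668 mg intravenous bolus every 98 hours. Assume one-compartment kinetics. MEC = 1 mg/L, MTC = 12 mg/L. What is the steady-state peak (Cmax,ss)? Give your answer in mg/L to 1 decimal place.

8.0 mg/L

k = ln2/t½ = ln2/27 ≈ 0.025672 h⁻¹; fraction remaining f = e^(−kτ) = e^(−0.025672×98) ≈ 0.0808.
At steady state, accumulation factor R = 1/(1 − e^(−kτ)) ≈ 1.0879.
Each bolus raises the concentration by D/Vd = 1668/226 ≈ 7.381 mg/L.
Steady-state peak Cmax,ss = C₀·R ≈ 7.381 × 1.0879 ≈ 8.030 mg/L.
Peak 8.0 mg/L vs MTC 12 mg/L: below toxic threshold.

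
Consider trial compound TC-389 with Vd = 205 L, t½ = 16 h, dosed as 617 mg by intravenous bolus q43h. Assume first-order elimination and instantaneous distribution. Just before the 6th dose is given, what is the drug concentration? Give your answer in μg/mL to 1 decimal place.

0.6 μg/mL

f = (1/2)^(τ/t½) = (1/2)^(43/16) ≈ 0.1552.
C₀ = D/Vd = 617/205 ≈ 3.010 μg/mL.
Before the 6th dose, 5 doses have been given. Superposition: Cmin = C₀·(f + f² + … + f^5).
≈ 3.010 × (0.1552 + 0.0241 + 0.0037 + 0.0006 + 0.0001) ≈ 3.010 × 0.1837 ≈ 0.553 μg/mL.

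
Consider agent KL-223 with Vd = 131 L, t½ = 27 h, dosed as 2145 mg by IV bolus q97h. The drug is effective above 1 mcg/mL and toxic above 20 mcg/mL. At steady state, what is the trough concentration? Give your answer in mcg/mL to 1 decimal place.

1.5 mcg/mL

k = ln2/t½ = ln2/27 ≈ 0.025672 h⁻¹; fraction remaining f = e^(−kτ) = e^(−0.025672×97) ≈ 0.0829.
Single-dose peak C₀ = D/Vd = 2145/131 ≈ 16.374 mcg/mL.
Steady-state trough Cmin,ss = C₀·f/(1−f) ≈ 16.374 × 0.0829/0.9171 ≈ 1.480 mcg/mL.
Trough 1.5 mcg/mL vs MEC 1 mcg/mL: adequate.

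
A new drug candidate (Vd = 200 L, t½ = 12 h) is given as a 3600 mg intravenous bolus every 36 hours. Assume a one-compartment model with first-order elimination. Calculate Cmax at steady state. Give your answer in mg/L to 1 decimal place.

20.6 mg/L

τ = 36 h = 3 half-lives, so f = (1/2)^3 = 0.125.
At steady state, R = 1/(1 − 0.125) = 8/7.
Single-dose peak C₀ = D/Vd = 3600/200 = 18 mg/L.
Steady-state peak Cmax,ss = C₀·R = 18 × 8/7 ≈ 20.571 mg/L.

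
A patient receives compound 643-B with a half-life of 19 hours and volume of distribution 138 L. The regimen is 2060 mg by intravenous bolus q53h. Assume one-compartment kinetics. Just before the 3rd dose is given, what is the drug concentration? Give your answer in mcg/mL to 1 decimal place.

2.5 mcg/mL

f = (1/2)^(τ/t½) = (1/2)^(53/19) ≈ 0.1446.
C₀ = D/Vd = 2060/138 ≈ 14.928 mcg/mL.
Before the 3rd dose, 2 doses have been given. Superposition: Cmin = C₀·(f + f²).
≈ 14.928 × (0.1446 + 0.0209) ≈ 14.928 × 0.1655 ≈ 2.471 mcg/mL.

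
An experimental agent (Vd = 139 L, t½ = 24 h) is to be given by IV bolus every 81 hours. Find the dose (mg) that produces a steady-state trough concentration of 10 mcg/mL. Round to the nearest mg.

τ/t½ = 81/24 ≈ 3.375, so f = (1/2)^(81/24) ≈ 0.096388.
Cmin,ss = (D/Vd)·f/(1−f), so D = Cmin,ss·Vd·(1−f)/f.
D = 10 × 139 × (1−f)/f ≈ 10 × 139 × 9.37474 ≈ 13030.89 mg.

13031 mg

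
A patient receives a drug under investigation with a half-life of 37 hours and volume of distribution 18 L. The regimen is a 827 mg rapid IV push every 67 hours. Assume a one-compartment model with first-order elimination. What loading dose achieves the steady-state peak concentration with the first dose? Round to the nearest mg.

f = (1/2)^(67/37) ≈ 0.285031; accumulation ratio R = 1/(1−f) ≈ 1.39866.
Loading dose to hit Cmax,ss on first dose: D_load = D_maint·R ≈ 827 × 1.39866 ≈ 1156.69 mg.

1157 mg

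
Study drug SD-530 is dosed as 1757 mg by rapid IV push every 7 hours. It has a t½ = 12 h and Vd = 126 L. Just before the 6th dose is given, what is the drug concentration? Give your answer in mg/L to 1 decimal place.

f = (1/2)^(τ/t½) = (1/2)^(7/12) ≈ 0.6674.
C₀ = D/Vd = 1757/126 ≈ 13.944 mg/L.
Before the 6th dose, 5 doses have been given. Superposition: Cmin = C₀·(f + f² + … + f^5).
≈ 13.944 × (0.6674 + 0.4454 + 0.2973 + 0.1984 + 0.1324) ≈ 13.944 × 1.7409 ≈ 24.275 mg/L.

24.3 mg/L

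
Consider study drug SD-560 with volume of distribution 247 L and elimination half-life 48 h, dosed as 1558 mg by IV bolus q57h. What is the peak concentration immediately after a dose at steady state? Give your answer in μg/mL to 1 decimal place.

τ/t½ = 57/48 ≈ 1.1875, so fraction remaining f = (1/2)^(57/48) ≈ 0.4391.
At steady state, accumulation factor R = 1/(1 − e^(−kτ)) ≈ 1.7828.
Single-dose peak C₀ = D/Vd = 1558/247 ≈ 6.308 μg/mL.
Cmax,ss = C₀/(1 − f) ≈ 6.308/0.5609 ≈ 11.246 μg/mL.

11.2 μg/mL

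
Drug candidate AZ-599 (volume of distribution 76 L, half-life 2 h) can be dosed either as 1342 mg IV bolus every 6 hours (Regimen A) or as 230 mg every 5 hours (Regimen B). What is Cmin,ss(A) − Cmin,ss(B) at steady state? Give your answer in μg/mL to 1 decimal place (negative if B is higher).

1.9 μg/mL

Regimen A: f = (1/2)^(6/2) ≈ 0.1250; Cmin,ss = (1342/76)·f/(1−f) ≈ 2.523 μg/mL.
Regimen B: f = (1/2)^(5/2) ≈ 0.1768; Cmin,ss = (230/76)·f/(1−f) ≈ 0.650 μg/mL.
Difference ≈ 2.523 − 0.650 ≈ 1.873 μg/mL.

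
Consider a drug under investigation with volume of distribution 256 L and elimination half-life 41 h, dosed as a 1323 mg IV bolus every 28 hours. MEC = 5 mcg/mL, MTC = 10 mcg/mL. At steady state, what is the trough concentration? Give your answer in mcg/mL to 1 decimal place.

Over one 28-h interval, 28/41 ≈ 0.68293 half-lives elapse, leaving f ≈ 0.6229 of each dose.
Single-dose peak C₀ = D/Vd = 1323/256 ≈ 5.168 mcg/mL.
Steady-state trough Cmin,ss = C₀·f/(1−f) ≈ 5.168 × 0.6229/0.3771 ≈ 8.537 mcg/mL.
Trough 8.5 mcg/mL vs MEC 5 mcg/mL: adequate.

8.5 mcg/mL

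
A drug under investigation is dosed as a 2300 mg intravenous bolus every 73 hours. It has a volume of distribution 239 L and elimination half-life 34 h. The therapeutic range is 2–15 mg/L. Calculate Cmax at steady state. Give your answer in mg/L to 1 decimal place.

12.4 mg/L

τ/t½ = 73/34 ≈ 2.1471, so fraction remaining f = (1/2)^(73/34) ≈ 0.2258.
Accumulation ratio R = 1/(1 − f) ≈ 1/0.7742 ≈ 1.2917.
Each bolus raises the concentration by D/Vd = 2300/239 ≈ 9.623 mg/L.
Steady-state peak Cmax,ss = C₀·R ≈ 9.623 × 1.2917 ≈ 12.430 mg/L.
Peak 12.4 mg/L vs MTC 15 mg/L: below toxic threshold.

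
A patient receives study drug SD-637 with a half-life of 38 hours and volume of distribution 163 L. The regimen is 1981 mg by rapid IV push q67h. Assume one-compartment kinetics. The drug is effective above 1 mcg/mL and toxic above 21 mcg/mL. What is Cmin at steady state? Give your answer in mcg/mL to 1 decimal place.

k = ln2/t½ = ln2/38 ≈ 0.018241 h⁻¹; fraction remaining f = e^(−kτ) = e^(−0.018241×67) ≈ 0.2946.
At steady state, accumulation factor R = 1/(1 − e^(−kτ)) ≈ 1.4176.
Single-dose peak C₀ = D/Vd = 1981/163 ≈ 12.153 mcg/mL.
Cmax,ss = C₀/(1 − f) ≈ 12.153/0.7054 ≈ 17.229 mcg/mL.
One interval later, Cmin,ss = Cmax,ss·e^(−kτ) ≈ 17.229 × 0.2946 ≈ 5.076 mcg/mL.
Trough 5.1 mcg/mL vs MEC 1 mcg/mL: adequate.

5.1 mcg/mL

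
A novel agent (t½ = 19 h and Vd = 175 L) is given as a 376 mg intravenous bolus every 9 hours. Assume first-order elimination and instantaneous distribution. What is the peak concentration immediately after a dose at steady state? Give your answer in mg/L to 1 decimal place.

7.7 mg/L

k = ln2/t½ = ln2/19 ≈ 0.036481 h⁻¹; fraction remaining f = e^(−kτ) = e^(−0.036481×9) ≈ 0.7201.
At steady state, accumulation factor R = 1/(1 − e^(−kτ)) ≈ 3.5727.
Single-dose peak C₀ = D/Vd = 376/175 ≈ 2.149 mg/L.
Cmax,ss = C₀/(1 − f) ≈ 2.149/0.2799 ≈ 7.678 mg/L.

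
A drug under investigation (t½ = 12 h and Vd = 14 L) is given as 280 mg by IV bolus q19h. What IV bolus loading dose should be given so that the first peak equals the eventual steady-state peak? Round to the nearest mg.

f = (1/2)^(19/12) ≈ 0.333710; accumulation ratio R = 1/(1−f) ≈ 1.50085.
Loading dose to hit Cmax,ss on first dose: D_load = D_maint·R ≈ 280 × 1.50085 ≈ 420.24 mg.

420 mg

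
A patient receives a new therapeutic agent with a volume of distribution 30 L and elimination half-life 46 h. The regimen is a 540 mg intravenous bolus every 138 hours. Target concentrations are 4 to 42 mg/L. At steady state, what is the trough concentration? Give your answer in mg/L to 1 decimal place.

2.6 mg/L

The dosing interval is 3 half-lives, so f = 2^(−3) = 0.125.
Accumulation ratio R = 1/(1 − f) = 1/0.875 = 8/7.
Single-dose peak C₀ = D/Vd = 540/30 = 18 mg/L.
Steady-state peak Cmax,ss = C₀·R = 18 × 8/7 ≈ 20.571 mg/L.
Steady-state trough Cmin,ss = Cmax,ss·f ≈ 20.571 × 0.125 ≈ 2.571 mg/L.
Trough 2.6 mg/L vs MEC 4 mg/L: subtherapeutic.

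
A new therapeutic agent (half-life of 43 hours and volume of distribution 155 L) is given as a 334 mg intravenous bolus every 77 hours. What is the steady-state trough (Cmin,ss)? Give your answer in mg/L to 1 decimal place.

k = ln2/t½ = ln2/43 ≈ 0.016120 h⁻¹; fraction remaining f = e^(−kτ) = e^(−0.016120×77) ≈ 0.2890.
Accumulation ratio R = 1/(1 − f) ≈ 1/0.7110 ≈ 1.4065.
Each bolus raises the concentration by D/Vd = 334/155 ≈ 2.155 mg/L.
Cmax,ss = C₀/(1 − f) ≈ 2.155/0.7110 ≈ 3.031 mg/L.
One interval later, Cmin,ss = Cmax,ss·e^(−kτ) ≈ 3.031 × 0.2890 ≈ 0.876 mg/L.

0.9 mg/L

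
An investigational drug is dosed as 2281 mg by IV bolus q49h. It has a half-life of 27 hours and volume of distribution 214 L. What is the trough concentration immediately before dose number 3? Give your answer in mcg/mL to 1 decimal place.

f = (1/2)^(τ/t½) = (1/2)^(49/27) ≈ 0.2842.
C₀ = D/Vd = 2281/214 ≈ 10.659 mcg/mL.
Before the 3rd dose, 2 doses have been given. Superposition: Cmin = C₀·(f + f²).
≈ 10.659 × (0.2842 + 0.0808) ≈ 10.659 × 0.3650 ≈ 3.891 mcg/mL.

3.9 mcg/mL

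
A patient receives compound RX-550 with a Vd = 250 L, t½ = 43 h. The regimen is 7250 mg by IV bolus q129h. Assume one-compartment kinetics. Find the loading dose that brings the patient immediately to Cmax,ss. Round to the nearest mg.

8286 mg

f = (1/2)^(129/43) ≈ 0.125000; accumulation ratio R = 1/(1−f) ≈ 1.14286.
Loading dose to hit Cmax,ss on first dose: D_load = D_maint·R ≈ 7250 × 1.14286 ≈ 8285.74 mg.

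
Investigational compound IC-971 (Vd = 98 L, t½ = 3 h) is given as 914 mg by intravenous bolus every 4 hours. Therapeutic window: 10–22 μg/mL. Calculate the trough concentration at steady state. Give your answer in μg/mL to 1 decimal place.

τ/t½ = 4/3 ≈ 1.3333, so fraction remaining f = (1/2)^(4/3) ≈ 0.3969.
Each bolus raises the concentration by D/Vd = 914/98 ≈ 9.327 μg/mL.
Steady-state trough Cmin,ss = C₀·f/(1−f) ≈ 9.327 × 0.3969/0.6031 ≈ 6.138 μg/mL.
Trough 6.1 μg/mL vs MEC 10 μg/mL: subtherapeutic.

6.1 μg/mL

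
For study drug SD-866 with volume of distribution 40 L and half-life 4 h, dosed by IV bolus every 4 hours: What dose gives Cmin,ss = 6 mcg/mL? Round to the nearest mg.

240 mg

τ/t½ = 4/4 ≈ 1, so f = (1/2)^(4/4) ≈ 0.500000.
Cmin,ss = (D/Vd)·f/(1−f), so D = Cmin,ss·Vd·(1−f)/f.
D = 6 × 40 × (1−f)/f ≈ 6 × 40 × 1.00000 ≈ 240.00 mg.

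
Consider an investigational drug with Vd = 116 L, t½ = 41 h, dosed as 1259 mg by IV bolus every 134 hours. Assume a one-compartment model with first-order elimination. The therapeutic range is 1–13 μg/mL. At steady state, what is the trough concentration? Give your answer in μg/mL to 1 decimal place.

k = ln2/t½ = ln2/41 ≈ 0.016906 h⁻¹; fraction remaining f = e^(−kτ) = e^(−0.016906×134) ≈ 0.1038.
Accumulation ratio R = 1/(1 − f) ≈ 1/0.8962 ≈ 1.1158.
Each bolus raises the concentration by D/Vd = 1259/116 ≈ 10.853 μg/mL.
Cmax,ss = C₀/(1 − f) ≈ 10.853/0.8962 ≈ 12.110 μg/mL.
Steady-state trough Cmin,ss = Cmax,ss·f ≈ 12.110 × 0.1038 ≈ 1.257 μg/mL.
Trough 1.3 μg/mL vs MEC 1 μg/mL: adequate.

1.3 μg/mL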